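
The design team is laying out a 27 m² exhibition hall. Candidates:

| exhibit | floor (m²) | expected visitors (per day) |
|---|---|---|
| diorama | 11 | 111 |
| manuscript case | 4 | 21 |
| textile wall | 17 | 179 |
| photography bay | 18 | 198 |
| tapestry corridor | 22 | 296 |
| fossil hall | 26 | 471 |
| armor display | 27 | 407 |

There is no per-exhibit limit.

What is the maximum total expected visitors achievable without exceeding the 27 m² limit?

471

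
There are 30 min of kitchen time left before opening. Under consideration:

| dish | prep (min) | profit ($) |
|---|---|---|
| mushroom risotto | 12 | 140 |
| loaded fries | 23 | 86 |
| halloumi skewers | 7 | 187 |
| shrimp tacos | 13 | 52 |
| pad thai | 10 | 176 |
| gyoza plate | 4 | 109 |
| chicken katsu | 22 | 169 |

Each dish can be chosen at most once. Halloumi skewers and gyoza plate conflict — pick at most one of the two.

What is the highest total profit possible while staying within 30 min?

503

Best packing: mushroom risotto + halloumi skewers + pad thai — 29 min, 503 total.
Runner-up mushroom risotto + pad thai + gyoza plate tops out at 425.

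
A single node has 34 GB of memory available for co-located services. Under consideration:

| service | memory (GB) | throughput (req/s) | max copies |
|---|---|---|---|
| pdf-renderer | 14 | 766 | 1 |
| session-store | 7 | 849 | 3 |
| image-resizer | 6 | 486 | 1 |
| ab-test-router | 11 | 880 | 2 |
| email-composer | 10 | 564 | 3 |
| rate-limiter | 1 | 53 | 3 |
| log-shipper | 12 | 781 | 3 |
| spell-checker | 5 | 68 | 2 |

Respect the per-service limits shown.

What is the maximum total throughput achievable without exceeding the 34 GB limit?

Ranking by ratio (throughput/GB): session-store 121.29, image-resizer 81.00, ab-test-router 80.00.
The ratio heuristic lands on 3×session-store + image-resizer + 3×rate-limiter (3192) but leaves 4 GB idle.
Dropping image-resizer and rate-limiter frees 7 GB; slotting in ab-test-router (11 GB) lifts the total to 3533 at 34 GB.
Every other selection either busts 34 GB or exceeds an availability limit or fails to beat 3533.

3533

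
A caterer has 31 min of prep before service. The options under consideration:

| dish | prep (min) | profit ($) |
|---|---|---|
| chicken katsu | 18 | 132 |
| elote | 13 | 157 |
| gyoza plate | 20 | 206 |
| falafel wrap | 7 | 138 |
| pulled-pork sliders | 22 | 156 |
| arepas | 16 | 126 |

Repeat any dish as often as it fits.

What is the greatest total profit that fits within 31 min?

552

4×falafel wrap uses 28 of the 31 min and totals 552.
The spare 3 min is too small for any remaining dish, and no exchange beats 552.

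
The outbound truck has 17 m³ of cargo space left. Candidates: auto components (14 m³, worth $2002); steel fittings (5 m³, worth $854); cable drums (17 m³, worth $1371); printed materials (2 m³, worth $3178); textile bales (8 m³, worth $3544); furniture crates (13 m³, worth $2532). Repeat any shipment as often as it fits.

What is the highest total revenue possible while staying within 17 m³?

By revenue per m³: printed materials 1589.00, textile bales 443.00, furniture crates 194.77 lead.
8×printed materials uses 16 of the 17 m³ and totals 25424.
No other feasible combination exceeds 25424.

25424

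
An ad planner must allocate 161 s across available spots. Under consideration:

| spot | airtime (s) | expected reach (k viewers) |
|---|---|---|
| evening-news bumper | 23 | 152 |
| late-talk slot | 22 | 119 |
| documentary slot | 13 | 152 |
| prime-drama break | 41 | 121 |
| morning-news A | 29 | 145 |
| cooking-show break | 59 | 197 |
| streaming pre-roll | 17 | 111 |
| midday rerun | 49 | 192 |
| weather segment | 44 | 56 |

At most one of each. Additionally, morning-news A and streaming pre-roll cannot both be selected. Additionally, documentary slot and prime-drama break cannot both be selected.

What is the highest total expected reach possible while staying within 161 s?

804

Taking evening-news bumper + documentary slot + cooking-show break + streaming pre-roll + midday rerun: 161 s used, 804 in expected reach.
That's the maximum — no feasible swap from here does better than 804.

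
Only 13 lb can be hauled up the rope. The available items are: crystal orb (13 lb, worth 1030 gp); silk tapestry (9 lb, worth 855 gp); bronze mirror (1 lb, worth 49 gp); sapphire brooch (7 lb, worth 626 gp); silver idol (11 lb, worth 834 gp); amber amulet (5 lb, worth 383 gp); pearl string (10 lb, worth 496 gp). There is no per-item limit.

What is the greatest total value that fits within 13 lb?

Ranking by ratio (value/lb): silk tapestry 95.00, sapphire brooch 89.43, crystal orb 79.23.
A density-first pass picks silk tapestry + 4×bronze mirror — 1051 at 13 lb.
Replace silk tapestry and 3×bronze mirror with sapphire brooch + amber amulet: the trade gains 7 net, giving 1058 at 13 lb.
That's the maximum — no swap from here does better than 1058.

1058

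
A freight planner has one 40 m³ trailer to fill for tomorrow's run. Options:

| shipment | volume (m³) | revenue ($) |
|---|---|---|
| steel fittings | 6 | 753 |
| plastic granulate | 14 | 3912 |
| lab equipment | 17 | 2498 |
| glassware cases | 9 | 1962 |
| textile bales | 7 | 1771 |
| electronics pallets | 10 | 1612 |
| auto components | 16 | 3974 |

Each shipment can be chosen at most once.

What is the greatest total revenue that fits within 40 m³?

9848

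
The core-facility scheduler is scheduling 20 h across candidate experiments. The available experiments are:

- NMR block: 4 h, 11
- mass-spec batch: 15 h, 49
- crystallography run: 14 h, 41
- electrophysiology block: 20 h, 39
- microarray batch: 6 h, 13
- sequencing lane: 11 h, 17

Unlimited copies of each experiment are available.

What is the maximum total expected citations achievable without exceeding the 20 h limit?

60

NMR block + mass-spec batch uses 19 of the 20 h and totals 60.
Nothing else within 20 h beats 60.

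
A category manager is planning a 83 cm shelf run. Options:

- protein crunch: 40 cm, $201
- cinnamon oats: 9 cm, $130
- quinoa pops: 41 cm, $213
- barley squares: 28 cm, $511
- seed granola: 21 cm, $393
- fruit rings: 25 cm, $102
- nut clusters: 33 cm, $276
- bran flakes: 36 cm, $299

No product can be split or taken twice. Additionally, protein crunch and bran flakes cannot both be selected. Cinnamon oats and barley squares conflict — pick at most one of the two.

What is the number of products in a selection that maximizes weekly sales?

3

The maximum weekly sales within 83 cm is 1180.
barley squares + seed granola + nut clusters hits 1180 at 82 cm.
Any selection reaching 1180 contains exactly 3 products.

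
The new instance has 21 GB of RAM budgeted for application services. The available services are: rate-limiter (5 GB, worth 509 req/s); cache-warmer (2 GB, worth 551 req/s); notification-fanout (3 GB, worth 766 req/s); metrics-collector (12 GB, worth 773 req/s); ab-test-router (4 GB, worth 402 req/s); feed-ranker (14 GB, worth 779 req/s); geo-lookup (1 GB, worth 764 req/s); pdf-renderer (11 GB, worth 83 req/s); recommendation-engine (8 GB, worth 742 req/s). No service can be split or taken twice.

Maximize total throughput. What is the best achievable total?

3332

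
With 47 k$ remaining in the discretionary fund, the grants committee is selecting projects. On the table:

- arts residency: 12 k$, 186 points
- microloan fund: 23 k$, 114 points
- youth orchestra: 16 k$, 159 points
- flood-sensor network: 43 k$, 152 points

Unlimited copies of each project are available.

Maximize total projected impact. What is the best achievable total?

Taking 3×arts residency: 36 k$ used, 558 in projected impact.
No other feasible combination exceeds 558.

558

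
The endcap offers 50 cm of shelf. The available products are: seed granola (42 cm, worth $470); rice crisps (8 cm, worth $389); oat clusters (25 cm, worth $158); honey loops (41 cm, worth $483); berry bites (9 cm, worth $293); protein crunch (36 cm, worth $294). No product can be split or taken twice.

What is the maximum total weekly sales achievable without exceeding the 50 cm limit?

872

Density check — rice crisps 48.62, berry bites 32.56, honey loops 11.78 are the best per cm.
The ratio heuristic lands on rice crisps + oat clusters + berry bites (840) but leaves 8 cm idle.
Dropping oat clusters and berry bites frees 34 cm; slotting in honey loops (41 cm) lifts the total to 872 at 49 cm.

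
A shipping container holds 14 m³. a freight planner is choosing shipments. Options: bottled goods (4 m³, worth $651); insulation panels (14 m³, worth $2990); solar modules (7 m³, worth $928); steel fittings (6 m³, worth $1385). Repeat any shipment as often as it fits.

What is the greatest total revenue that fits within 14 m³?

2990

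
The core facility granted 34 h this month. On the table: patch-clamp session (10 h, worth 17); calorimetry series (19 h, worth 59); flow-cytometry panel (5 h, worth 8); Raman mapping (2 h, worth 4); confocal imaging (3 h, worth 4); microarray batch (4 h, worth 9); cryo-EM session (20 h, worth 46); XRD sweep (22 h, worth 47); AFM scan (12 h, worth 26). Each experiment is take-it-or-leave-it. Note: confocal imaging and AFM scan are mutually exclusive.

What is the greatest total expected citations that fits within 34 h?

By expected citations per h: calorimetry series 3.11, cryo-EM session 2.30, microarray batch 2.25 lead.
The ratio heuristic lands on calorimetry series + flow-cytometry panel + Raman mapping + confocal imaging + microarray batch (84) but leaves 1 h idle.
The 12 h tied up in flow-cytometry panel and confocal imaging and microarray batch is better spent on AFM scan — total rises to 89 (33 h).

89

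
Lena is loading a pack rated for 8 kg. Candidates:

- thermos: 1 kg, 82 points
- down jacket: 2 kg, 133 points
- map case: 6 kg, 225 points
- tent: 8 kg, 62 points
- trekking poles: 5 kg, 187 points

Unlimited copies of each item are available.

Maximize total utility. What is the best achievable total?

Taking 8×thermos: 8 kg used, 656 in utility.

656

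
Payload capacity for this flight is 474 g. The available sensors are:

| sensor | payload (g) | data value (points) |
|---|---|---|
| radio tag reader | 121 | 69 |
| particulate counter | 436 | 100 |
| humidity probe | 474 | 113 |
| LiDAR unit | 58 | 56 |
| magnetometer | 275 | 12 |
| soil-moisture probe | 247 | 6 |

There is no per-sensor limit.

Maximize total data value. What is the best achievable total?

The ratio ordering already packs tightly: 8×LiDAR unit, 464 g, 448.

448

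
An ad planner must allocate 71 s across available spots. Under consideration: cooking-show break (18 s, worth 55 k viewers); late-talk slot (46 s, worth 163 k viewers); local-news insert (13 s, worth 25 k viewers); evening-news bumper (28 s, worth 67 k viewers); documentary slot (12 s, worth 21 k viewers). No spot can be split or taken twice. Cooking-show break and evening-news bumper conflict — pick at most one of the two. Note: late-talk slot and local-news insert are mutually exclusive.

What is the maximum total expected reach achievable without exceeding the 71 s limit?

218

Taking cooking-show break + late-talk slot: 64 s used, 218 in expected reach.
Every other selection either busts 71 s or breaks a pairing rule or fails to beat 218.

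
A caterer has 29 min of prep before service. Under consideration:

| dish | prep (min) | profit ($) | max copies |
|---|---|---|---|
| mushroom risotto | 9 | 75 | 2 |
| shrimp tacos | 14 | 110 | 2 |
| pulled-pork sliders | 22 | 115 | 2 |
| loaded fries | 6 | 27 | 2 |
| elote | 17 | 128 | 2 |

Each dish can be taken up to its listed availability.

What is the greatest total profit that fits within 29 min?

Greedy by ratio would take 2×mushroom risotto + loaded fries: 24 min used, total 177.
The 24 min tied up in 2×mushroom risotto and loaded fries is better spent on 2×shrimp tacos — total rises to 220 (28 min).

220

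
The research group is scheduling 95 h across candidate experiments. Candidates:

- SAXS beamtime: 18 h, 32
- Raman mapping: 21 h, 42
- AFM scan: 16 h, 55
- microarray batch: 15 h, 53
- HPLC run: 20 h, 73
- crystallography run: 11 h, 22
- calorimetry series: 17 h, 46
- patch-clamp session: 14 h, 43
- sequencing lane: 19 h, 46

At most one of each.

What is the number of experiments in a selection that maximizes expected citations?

6

Best achievable expected citations is 292.
One optimal bundle: AFM scan + microarray batch + HPLC run + crystallography run + calorimetry series + patch-clamp session (93 h).
Every optimal selection uses 6 experiments.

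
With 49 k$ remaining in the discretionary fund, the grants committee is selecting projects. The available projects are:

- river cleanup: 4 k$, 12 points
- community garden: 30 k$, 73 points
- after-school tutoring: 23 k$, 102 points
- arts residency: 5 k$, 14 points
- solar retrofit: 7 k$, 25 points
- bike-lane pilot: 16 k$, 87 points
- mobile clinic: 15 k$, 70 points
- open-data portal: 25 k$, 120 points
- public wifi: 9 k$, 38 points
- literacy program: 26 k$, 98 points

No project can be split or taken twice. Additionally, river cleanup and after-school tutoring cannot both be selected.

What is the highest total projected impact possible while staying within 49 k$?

Best packing: solar retrofit + bike-lane pilot + open-data portal — 48 k$, 232 total.
An exhaustive check of the 1024 subsets confirms 232.

232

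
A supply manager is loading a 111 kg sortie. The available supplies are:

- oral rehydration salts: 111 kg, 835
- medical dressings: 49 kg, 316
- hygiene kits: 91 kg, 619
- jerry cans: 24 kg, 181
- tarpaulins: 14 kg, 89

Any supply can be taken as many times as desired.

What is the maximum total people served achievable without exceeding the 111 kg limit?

835

Greedy by ratio would take 4×jerry cans + tarpaulins: 110 kg used, total 813.
The 110 kg tied up in 4×jerry cans and tarpaulins is better spent on oral rehydration salts — total rises to 835 (111 kg).
No other feasible combination exceeds 835.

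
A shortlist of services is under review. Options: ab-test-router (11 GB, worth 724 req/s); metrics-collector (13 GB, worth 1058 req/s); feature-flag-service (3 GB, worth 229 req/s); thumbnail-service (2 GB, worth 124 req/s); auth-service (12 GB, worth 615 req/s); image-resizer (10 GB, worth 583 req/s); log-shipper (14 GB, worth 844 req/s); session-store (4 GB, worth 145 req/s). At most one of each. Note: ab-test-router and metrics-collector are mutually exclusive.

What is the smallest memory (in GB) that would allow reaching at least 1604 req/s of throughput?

23

Look for the lowest-memory combination reaching 1604.
metrics-collector + image-resizer: 1641 throughput at 23 GB.
Below 23 GB the best achievable stays under 1604.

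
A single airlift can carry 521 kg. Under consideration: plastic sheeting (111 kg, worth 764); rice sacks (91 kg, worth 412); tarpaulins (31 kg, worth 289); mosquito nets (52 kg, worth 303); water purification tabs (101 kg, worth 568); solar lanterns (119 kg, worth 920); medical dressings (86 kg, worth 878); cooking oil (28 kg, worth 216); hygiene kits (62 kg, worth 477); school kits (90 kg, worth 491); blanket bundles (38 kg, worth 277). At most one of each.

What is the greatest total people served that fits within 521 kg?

A density-first pass picks plastic sheeting + tarpaulins + solar lanterns + medical dressings + cooking oil + hygiene kits + blanket bundles — 3821 at 475 kg.
The 111 kg tied up in plastic sheeting is better spent on mosquito nets + water purification tabs — total rises to 3928 (517 kg).
Every other selection either busts 521 kg or fails to beat 3928.

3928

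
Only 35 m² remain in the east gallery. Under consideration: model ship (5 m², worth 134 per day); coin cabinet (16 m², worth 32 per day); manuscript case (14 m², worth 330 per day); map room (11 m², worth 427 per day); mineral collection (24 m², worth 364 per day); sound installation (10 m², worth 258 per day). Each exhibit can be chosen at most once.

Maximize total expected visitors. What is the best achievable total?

1015

A density-first pass picks model ship + map room + sound installation — 819 at 26 m².
The 5 m² tied up in model ship is better spent on manuscript case — total rises to 1015 (35 m²).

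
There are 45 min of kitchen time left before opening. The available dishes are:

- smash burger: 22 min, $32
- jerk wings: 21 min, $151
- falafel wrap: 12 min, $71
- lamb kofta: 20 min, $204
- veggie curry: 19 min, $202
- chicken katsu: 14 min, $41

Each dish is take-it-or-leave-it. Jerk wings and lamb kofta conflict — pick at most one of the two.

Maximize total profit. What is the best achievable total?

406

Lamb kofta + veggie curry uses 39 of the 45 min and totals 406.
Runner-up jerk wings + veggie curry tops out at 353.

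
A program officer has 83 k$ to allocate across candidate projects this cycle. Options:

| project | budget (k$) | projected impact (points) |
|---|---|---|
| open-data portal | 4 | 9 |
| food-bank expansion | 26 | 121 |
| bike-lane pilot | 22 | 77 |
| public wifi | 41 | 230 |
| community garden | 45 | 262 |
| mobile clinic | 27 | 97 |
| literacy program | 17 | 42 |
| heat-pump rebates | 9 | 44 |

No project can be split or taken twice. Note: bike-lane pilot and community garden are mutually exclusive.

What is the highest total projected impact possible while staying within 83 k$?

427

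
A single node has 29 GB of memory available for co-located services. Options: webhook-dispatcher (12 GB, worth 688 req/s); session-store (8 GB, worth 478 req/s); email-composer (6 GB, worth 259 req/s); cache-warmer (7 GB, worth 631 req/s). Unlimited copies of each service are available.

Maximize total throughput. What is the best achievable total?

Taking 4×cache-warmer: 28 GB used, 2524 in throughput.
No other feasible combination exceeds 2524.

2524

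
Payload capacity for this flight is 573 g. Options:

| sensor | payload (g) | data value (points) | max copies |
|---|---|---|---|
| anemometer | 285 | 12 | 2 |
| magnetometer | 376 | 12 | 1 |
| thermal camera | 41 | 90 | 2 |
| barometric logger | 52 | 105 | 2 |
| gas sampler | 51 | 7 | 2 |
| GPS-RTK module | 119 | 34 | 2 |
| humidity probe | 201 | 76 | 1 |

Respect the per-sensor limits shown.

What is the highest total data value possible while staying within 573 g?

507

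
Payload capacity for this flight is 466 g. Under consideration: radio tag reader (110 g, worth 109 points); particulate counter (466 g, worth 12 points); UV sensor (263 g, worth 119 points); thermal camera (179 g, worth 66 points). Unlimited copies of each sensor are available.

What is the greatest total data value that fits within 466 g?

436

Density check — radio tag reader 0.99, UV sensor 0.45, thermal camera 0.37, particulate counter 0.03 are the best per g.
Best packing: 4×radio tag reader — 440 g, 436 total.
The spare 26 g is too small for any remaining sensor, and no exchange beats 436.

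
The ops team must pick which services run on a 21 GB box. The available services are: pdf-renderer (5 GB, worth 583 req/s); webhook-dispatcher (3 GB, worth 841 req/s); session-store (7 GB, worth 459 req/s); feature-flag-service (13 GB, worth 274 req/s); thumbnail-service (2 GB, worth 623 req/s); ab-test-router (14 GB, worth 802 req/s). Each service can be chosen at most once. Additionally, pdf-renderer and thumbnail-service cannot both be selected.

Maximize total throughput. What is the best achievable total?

Taking webhook-dispatcher + thumbnail-service + ab-test-router: 19 GB used, 2266 in throughput.
Runner-up webhook-dispatcher + session-store + thumbnail-service tops out at 1923.

2266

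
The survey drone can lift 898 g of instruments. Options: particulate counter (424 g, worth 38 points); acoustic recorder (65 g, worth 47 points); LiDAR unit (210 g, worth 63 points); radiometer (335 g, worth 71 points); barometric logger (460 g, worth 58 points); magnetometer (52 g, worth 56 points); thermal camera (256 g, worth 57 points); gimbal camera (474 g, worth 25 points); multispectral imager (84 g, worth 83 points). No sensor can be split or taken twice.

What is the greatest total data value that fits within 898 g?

Density check — magnetometer 1.08, multispectral imager 0.99, acoustic recorder 0.72 are the best per g.
A density-first pass picks acoustic recorder + LiDAR unit + magnetometer + thermal camera + multispectral imager — 306 at 667 g.
Dropping thermal camera frees 256 g; slotting in radiometer (335 g) lifts the total to 320 at 746 g.
Next best is acoustic recorder + radiometer + magnetometer + thermal camera + multispectral imager at 314 (792 g) — short by 6.

320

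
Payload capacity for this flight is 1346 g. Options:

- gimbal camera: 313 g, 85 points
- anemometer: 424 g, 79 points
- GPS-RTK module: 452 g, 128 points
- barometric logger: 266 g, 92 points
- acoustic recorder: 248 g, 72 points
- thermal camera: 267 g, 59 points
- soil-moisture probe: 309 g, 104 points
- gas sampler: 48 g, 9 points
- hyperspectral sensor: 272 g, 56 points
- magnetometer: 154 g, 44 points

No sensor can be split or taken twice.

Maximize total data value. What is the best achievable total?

A density-first pass picks gimbal camera + barometric logger + acoustic recorder + soil-moisture probe + gas sampler + magnetometer — 406 at 1338 g.
Replace acoustic recorder and gas sampler and magnetometer with GPS-RTK module: the trade gains 3 net, giving 409 at 1340 g.
Next best is gimbal camera + barometric logger + acoustic recorder + soil-moisture probe + gas sampler + magnetometer at 406 (1338 g) — short by 3.

409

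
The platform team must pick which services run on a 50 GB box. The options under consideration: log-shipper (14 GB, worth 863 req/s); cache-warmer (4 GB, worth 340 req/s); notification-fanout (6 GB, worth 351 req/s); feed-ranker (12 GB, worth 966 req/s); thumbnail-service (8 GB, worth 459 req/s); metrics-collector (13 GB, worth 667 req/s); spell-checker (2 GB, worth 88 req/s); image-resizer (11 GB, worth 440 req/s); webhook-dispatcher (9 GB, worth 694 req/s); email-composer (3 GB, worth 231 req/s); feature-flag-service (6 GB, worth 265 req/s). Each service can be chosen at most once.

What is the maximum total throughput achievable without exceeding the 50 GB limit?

3553

Density check — cache-warmer 85.00, feed-ranker 80.50, webhook-dispatcher 77.11 are the best per GB.
Taking the top-ratio services first gives log-shipper + cache-warmer + notification-fanout + feed-ranker + spell-checker + webhook-dispatcher + email-composer for 3533 (50 GB).
Replace notification-fanout and spell-checker with thumbnail-service: the trade gains 20 net, giving 3553 at 50 GB.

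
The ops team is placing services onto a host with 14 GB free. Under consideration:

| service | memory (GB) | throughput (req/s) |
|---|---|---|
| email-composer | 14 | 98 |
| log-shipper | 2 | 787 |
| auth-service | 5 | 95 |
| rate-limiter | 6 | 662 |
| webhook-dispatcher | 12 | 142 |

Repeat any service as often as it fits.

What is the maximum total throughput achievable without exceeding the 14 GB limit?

5509

Density check — log-shipper 393.50, rate-limiter 110.33, auth-service 19.00, webhook-dispatcher 11.83 are the best per GB.
The ratio ordering already packs tightly: 7×log-shipper, 14 GB, 5509.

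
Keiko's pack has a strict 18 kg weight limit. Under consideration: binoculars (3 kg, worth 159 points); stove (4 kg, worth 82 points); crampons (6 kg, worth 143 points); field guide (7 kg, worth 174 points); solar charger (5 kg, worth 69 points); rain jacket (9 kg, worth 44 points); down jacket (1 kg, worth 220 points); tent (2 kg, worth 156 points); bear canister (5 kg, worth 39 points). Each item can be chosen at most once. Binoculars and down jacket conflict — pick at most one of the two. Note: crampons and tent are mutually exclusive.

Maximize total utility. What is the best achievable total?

632

Taking stove + field guide + down jacket + tent: 14 kg used, 632 in utility.
Next best is stove + crampons + field guide + down jacket at 619 (18 kg) — short by 13.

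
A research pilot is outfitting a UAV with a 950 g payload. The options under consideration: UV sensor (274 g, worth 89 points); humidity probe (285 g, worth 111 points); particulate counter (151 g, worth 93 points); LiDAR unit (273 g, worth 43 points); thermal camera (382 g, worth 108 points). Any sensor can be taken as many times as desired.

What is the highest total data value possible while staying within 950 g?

558

Best packing: 6×particulate counter — 906 g, 558 total.
Every other selection either busts 950 g or fails to beat 558.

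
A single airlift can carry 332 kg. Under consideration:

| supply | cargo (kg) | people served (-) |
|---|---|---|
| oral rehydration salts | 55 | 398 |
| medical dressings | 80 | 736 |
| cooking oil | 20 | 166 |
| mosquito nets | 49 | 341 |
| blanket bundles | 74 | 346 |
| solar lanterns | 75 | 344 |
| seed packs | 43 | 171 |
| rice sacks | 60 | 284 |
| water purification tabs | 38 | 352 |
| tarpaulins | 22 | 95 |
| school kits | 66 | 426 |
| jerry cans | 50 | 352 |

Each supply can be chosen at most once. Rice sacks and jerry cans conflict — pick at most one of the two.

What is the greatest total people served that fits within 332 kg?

Density check — water purification tabs 9.26, medical dressings 9.20, cooking oil 8.30, oral rehydration salts 7.24 are the best per kg.
Taking the top-ratio supplies first gives oral rehydration salts + medical dressings + cooking oil + mosquito nets + water purification tabs + tarpaulins + jerry cans for 2440 (314 kg).
The 49 kg tied up in mosquito nets is better spent on school kits — total rises to 2525 (331 kg).
Every other selection either busts 332 kg or breaks a pairing rule or fails to beat 2525.

2525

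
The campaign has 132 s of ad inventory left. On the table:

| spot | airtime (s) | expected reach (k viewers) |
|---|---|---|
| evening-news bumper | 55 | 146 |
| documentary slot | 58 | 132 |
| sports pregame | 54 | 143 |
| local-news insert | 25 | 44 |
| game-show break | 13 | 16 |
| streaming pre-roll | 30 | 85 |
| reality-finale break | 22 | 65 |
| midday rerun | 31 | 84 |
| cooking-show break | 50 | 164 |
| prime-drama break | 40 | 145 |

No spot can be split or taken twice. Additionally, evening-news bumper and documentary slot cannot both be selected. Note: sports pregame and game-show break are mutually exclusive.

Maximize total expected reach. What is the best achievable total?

394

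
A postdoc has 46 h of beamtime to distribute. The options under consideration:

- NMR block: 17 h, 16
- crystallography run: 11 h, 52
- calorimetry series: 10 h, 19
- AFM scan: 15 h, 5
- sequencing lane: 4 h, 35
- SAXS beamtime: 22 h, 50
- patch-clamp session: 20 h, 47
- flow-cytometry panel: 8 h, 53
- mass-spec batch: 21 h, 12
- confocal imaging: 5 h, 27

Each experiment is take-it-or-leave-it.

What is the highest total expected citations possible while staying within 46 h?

Ranking by ratio (expected citations/h): sequencing lane 8.75, flow-cytometry panel 6.62, confocal imaging 5.40.
The ratio heuristic lands on crystallography run + calorimetry series + sequencing lane + flow-cytometry panel + confocal imaging (186) but leaves 8 h idle.
The 15 h tied up in calorimetry series and confocal imaging is better spent on SAXS beamtime — total rises to 190 (45 h).
Nothing else within 46 h beats 190.

190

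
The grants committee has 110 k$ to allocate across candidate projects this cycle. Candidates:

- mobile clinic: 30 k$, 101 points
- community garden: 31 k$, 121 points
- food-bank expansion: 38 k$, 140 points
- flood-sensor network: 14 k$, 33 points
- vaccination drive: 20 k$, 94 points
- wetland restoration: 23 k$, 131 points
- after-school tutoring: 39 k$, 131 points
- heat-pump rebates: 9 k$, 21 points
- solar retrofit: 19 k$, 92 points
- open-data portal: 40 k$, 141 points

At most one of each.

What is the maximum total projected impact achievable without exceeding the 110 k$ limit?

478

By projected impact per k$: wetland restoration 5.70, solar retrofit 4.84, vaccination drive 4.70 lead.
Filling by ratio: community garden + flood-sensor network + vaccination drive + wetland restoration + solar retrofit for 471, with 3 k$ left unused.
Dropping community garden and flood-sensor network frees 45 k$; slotting in food-bank expansion + heat-pump rebates (47 k$) lifts the total to 478 at 109 k$.
Nothing else within 110 k$ beats 478.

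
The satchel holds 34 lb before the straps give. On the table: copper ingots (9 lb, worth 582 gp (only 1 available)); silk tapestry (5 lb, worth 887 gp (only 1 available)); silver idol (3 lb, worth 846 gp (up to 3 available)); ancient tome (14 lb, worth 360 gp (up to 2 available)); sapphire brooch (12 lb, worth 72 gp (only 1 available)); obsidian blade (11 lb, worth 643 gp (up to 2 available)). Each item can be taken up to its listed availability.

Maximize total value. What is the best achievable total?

4650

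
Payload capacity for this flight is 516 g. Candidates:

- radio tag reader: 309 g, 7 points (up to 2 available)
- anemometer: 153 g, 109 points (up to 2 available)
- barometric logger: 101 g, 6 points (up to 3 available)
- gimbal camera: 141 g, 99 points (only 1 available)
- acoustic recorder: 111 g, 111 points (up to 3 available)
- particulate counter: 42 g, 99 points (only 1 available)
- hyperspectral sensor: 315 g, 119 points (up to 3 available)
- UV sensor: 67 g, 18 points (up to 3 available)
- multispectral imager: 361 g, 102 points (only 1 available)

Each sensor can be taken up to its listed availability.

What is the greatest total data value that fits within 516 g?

The ratio ordering already packs tightly: gimbal camera + 3×acoustic recorder + particulate counter, 516 g, 531.
Every other selection either busts 516 g or exceeds an availability limit or fails to beat 531.

531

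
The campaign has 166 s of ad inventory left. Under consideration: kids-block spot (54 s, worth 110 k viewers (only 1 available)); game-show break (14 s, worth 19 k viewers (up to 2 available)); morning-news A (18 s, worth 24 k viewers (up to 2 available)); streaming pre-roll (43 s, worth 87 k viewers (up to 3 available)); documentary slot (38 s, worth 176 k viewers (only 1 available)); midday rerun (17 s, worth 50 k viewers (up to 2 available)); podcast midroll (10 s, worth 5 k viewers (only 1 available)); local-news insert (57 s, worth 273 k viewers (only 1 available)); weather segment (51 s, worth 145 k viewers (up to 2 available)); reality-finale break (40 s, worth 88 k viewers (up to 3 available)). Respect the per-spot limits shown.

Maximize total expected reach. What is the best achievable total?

644

Greedy by ratio would take 2×game-show break + documentary slot + 2×midday rerun + local-news insert: 157 s used, total 587.
Replace 2×game-show break and midday rerun with weather segment: the trade gains 57 net, giving 644 at 163 s.
Every other selection either busts 166 s or exceeds an availability limit or fails to beat 644.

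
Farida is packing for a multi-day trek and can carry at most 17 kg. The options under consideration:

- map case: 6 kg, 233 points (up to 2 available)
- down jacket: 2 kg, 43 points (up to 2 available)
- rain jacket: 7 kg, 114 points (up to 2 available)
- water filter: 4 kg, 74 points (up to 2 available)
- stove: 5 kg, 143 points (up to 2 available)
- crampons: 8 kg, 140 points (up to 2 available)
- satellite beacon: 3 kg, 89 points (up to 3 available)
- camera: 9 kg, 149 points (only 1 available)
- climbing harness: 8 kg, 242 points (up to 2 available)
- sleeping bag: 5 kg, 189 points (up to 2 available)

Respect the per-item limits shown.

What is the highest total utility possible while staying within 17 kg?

655

By utility per kg: map case 38.83, sleeping bag 37.80, climbing harness 30.25, satellite beacon 29.67 lead.
2×map case + sleeping bag uses 17 of the 17 kg and totals 655.
No other feasible combination exceeds 655.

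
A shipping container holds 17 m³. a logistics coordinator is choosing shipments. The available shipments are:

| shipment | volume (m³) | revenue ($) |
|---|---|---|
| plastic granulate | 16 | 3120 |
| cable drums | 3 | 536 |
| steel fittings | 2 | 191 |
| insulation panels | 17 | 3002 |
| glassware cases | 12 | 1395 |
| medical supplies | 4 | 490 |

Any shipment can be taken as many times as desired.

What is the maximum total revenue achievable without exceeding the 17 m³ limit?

3120

Density check — plastic granulate 195.00, cable drums 178.67, insulation panels 176.59, medical supplies 122.50 are the best per m³.
Plastic granulate uses 16 of the 17 m³ and totals 3120.
Every other selection either busts 17 m³ or fails to beat 3120.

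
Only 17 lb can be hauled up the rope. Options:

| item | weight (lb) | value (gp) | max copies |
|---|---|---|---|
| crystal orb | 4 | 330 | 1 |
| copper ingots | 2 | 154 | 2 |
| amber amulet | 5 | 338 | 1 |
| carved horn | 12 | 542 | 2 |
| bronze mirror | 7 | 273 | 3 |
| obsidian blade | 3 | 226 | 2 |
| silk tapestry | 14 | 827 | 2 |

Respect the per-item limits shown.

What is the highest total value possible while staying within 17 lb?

1274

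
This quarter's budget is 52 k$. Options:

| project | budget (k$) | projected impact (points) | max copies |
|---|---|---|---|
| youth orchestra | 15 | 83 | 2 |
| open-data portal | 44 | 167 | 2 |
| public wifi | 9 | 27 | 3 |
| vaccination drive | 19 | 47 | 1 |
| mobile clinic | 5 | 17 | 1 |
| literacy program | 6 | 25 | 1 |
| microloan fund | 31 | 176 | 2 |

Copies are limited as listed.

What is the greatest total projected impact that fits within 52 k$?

Taking youth orchestra + literacy program + microloan fund: 52 k$ used, 284 in projected impact.
Every other selection either busts 52 k$ or exceeds an availability limit or fails to beat 284.

284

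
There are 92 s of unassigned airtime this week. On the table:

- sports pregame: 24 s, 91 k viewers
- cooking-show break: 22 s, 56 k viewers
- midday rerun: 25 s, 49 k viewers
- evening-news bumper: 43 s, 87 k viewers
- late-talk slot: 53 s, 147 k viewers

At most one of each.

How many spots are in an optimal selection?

2

Best achievable expected reach is 238.
sports pregame + late-talk slot hits 238 at 77 s.
Every optimal selection uses 2 spots.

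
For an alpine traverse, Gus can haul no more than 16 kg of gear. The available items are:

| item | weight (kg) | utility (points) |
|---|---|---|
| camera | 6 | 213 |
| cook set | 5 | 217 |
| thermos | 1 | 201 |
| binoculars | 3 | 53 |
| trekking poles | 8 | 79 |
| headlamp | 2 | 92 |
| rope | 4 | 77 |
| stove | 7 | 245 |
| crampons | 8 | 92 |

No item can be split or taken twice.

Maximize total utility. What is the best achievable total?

755

A density-first pass picks camera + cook set + thermos + headlamp — 723 at 14 kg.
Replace camera with stove: the trade gains 32 net, giving 755 at 15 kg.
Next best is camera + thermos + headlamp + stove at 751 (16 kg) — short by 4.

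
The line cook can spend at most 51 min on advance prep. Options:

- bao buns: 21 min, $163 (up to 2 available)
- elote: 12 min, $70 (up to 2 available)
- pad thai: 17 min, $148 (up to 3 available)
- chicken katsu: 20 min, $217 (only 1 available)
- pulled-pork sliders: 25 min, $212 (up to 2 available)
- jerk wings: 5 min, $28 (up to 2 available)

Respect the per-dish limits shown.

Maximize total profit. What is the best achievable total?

457

Filling by ratio: elote + pad thai + chicken katsu for 435, with 2 min left unused.
Dropping elote and pad thai frees 29 min; slotting in pulled-pork sliders + jerk wings (30 min) lifts the total to 457 at 50 min.
That's the maximum — no swap from here does better than 457.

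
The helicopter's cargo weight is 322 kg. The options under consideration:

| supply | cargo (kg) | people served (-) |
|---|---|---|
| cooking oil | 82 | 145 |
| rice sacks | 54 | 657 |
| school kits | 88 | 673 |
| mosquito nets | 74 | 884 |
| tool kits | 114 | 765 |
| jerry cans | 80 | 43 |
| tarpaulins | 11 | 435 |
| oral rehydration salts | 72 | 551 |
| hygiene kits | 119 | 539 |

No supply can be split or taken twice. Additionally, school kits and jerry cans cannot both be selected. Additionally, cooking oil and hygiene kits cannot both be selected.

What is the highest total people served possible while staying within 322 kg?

3200

Best packing: rice sacks + school kits + mosquito nets + tarpaulins + oral rehydration salts — 299 kg, 3200 total.
Runner-up rice sacks + mosquito nets + tool kits + oral rehydration salts tops out at 2857.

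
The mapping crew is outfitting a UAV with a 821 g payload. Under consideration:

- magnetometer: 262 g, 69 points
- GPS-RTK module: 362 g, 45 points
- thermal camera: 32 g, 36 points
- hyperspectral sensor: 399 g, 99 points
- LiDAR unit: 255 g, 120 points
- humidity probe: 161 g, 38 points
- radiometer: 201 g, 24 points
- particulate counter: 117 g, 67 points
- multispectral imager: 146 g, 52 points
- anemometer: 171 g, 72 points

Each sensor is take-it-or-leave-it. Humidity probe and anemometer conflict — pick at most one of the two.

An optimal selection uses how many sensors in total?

5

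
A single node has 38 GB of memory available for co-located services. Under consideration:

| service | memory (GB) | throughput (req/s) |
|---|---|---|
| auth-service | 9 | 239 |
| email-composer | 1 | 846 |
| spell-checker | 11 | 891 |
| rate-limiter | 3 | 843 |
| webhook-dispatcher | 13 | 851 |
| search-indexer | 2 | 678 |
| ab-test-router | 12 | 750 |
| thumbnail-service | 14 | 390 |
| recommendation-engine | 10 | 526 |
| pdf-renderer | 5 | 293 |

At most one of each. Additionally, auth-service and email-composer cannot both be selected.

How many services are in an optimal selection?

The maximum throughput within 38 GB is 4402.
One optimal bundle: email-composer + spell-checker + rate-limiter + webhook-dispatcher + search-indexer + pdf-renderer (35 GB).
Every optimal selection uses 6 services.

6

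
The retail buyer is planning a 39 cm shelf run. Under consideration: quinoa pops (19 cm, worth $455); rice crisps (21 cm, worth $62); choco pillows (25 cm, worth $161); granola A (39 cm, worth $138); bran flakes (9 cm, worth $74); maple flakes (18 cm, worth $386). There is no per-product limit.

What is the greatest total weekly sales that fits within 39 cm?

910

Best packing: 2×quinoa pops — 38 cm, 910 total.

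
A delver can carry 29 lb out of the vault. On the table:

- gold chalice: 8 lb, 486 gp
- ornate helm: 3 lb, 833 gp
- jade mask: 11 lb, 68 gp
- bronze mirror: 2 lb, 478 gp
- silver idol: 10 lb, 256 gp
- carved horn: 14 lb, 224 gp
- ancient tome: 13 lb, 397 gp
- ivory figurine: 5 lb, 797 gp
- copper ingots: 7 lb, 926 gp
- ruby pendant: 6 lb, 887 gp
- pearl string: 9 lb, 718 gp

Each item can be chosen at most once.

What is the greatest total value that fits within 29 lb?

3929

A density-first pass picks ornate helm + bronze mirror + ivory figurine + copper ingots + ruby pendant — 3921 at 23 lb.
Replace bronze mirror with gold chalice: the trade gains 8 net, giving 3929 at 29 lb.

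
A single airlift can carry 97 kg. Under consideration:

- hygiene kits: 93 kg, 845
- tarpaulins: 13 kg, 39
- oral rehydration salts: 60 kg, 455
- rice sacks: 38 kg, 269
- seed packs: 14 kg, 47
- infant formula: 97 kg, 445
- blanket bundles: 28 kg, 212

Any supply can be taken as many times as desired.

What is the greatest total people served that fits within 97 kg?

845

Taking hygiene kits: 93 kg used, 845 in people served.
That's the maximum — no swap from here does better than 845.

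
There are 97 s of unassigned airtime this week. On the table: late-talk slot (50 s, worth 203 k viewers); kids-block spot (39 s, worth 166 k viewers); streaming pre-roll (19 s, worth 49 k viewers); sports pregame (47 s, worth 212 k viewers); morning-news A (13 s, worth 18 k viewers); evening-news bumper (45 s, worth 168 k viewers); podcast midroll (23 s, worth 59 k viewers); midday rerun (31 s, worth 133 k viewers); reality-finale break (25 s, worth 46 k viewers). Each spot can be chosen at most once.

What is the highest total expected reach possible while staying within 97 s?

By expected reach per s: sports pregame 4.51, midday rerun 4.29, kids-block spot 4.26, late-talk slot 4.06 lead.
Greedy by ratio would take streaming pre-roll + sports pregame + midday rerun: 97 s used, total 394.
The 50 s tied up in streaming pre-roll and midday rerun is better spent on late-talk slot — total rises to 415 (97 s).

415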